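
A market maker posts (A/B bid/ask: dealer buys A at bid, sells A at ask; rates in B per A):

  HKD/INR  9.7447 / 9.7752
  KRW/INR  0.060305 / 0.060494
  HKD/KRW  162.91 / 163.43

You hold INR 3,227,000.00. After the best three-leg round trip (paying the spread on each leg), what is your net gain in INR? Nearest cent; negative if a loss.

Net profit: INR 16,204.84

Best loop INR → HKD → KRW → INR:
INR 3,227,000.00 ÷ 9.7752 (buy HKD at ask) = HKD 330,121.12
HKD 330,121.12 × 162.91 (sell HKD at bid) = KRW 53,780,032
KRW 53,780,032 × 0.060305 (sell KRW at bid) = INR 3,243,204.84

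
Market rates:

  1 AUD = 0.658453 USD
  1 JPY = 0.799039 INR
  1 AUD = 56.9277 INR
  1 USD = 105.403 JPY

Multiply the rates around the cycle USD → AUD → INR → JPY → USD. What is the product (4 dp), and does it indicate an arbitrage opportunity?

Around USD → AUD → INR → JPY → USD: 1 ÷ 0.658453 × 56.9277 ÷ 0.799039 ÷ 105.403 = 1.026545
Product > 1; profitable direction is USD → AUD → INR → JPY → USD.

1.0265 (arbitrage exists)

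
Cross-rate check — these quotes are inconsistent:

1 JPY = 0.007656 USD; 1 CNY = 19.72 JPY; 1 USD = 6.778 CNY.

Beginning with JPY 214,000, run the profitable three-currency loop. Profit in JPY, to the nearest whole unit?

Profitable loop is JPY → USD → CNY → JPY:
JPY 214,000 × 0.007656 = USD 1,638.38
USD 1,638.38 × 6.778 = CNY 11,104.97
CNY 11,104.97 × 19.72 = JPY 218,990
Profit = JPY 218,990 − JPY 214,000

Profit: JPY 4,990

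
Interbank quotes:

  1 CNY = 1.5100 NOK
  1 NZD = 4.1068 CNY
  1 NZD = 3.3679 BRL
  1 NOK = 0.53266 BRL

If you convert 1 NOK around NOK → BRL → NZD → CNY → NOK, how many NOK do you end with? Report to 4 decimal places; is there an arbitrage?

0.9808 (arbitrage exists)

Around NOK → BRL → NZD → CNY → NOK: 1 × 0.53266 ÷ 3.3679 × 4.1068 × 1.5100 = 0.980780
Product < 1; profitable direction is NOK → CNY → NZD → BRL → NOK.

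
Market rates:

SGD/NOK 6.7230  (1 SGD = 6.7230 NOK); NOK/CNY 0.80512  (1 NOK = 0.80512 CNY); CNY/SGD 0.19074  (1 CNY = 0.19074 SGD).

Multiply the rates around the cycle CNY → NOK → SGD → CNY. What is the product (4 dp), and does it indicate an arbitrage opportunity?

0.9686 (arbitrage exists)

Around CNY → NOK → SGD → CNY: 1 ÷ 0.80512 ÷ 6.7230 ÷ 0.19074 = 0.968578
Product < 1; profitable direction is CNY → SGD → NOK → CNY.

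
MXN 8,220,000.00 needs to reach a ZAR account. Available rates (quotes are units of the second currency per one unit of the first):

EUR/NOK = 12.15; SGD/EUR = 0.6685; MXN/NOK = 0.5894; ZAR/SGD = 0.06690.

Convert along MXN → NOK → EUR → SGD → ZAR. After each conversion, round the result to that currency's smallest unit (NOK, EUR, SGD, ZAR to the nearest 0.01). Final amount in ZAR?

MXN 8,220,000.00 × 0.5894 = NOK 4,844,868.00
NOK 4,844,868.00 ÷ 12.15 = EUR 398,754.57
EUR 398,754.57 ÷ 0.6685 = SGD 596,491.50
SGD 596,491.50 ÷ 0.06690 = ZAR 8,916,165.92

ZAR 8,916,165.92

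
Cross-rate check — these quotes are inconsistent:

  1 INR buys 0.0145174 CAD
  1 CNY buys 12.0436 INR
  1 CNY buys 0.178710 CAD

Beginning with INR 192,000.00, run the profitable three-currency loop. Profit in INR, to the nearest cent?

Profitable loop is INR → CNY → CAD → INR:
INR 192,000.00 ÷ 12.0436 = CNY 15,942.08
CNY 15,942.08 × 0.178710 = CAD 2,849.01
CAD 2,849.01 ÷ 0.0145174 = INR 196,247.85
Profit = INR 196,247.85 − INR 192,000.00

Profit: INR 4,247.85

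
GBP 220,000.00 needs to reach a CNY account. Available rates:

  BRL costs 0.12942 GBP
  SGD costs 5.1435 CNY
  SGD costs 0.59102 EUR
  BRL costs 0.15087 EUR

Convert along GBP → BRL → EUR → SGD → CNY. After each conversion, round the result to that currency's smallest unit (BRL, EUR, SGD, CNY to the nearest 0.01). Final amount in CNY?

CNY 2,231,930.89

GBP 220,000.00 ÷ 0.12942 = BRL 1,699,891.83
BRL 1,699,891.83 × 0.15087 = EUR 256,462.68
EUR 256,462.68 ÷ 0.59102 = SGD 433,932.32
SGD 433,932.32 × 5.1435 = CNY 2,231,930.89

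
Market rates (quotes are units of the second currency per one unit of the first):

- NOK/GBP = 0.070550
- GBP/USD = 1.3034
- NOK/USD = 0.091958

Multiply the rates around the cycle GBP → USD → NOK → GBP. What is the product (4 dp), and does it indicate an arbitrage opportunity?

Around GBP → USD → NOK → GBP: 1 × 1.3034 ÷ 0.091958 × 0.070550 = 0.999966
Product ≈ 1 (deviation 0.003%, within rounding noise).

1.0000 (no arbitrage)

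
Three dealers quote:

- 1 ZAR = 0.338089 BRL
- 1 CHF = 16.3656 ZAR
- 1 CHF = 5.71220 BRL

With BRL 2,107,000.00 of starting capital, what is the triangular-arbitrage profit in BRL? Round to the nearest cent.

Profit: BRL 68,228.91

Profitable loop is BRL → ZAR → CHF → BRL:
BRL 2,107,000.00 ÷ 0.338089 = ZAR 6,232,086.82
ZAR 6,232,086.82 ÷ 16.3656 = CHF 380,804.05
CHF 380,804.05 × 5.71220 = BRL 2,175,228.91
Profit = BRL 2,175,228.91 − BRL 2,107,000.00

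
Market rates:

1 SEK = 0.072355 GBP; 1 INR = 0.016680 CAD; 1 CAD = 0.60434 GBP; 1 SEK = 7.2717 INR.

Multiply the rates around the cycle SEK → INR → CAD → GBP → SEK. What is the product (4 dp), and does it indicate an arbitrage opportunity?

1.0131 (arbitrage exists)

Around SEK → INR → CAD → GBP → SEK: 1 × 7.2717 × 0.016680 × 0.60434 ÷ 0.072355 = 1.013082
Product > 1; profitable direction is SEK → INR → CAD → GBP → SEK.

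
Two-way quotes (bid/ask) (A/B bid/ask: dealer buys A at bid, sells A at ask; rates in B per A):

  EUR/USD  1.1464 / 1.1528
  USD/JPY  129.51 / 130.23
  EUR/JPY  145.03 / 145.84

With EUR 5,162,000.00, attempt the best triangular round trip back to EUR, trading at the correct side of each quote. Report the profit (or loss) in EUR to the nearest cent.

Net profit: EUR 93,098.07

Best loop EUR → USD → JPY → EUR:
EUR 5,162,000.00 × 1.1464 (sell EUR at bid) = USD 5,917,716.80
USD 5,917,716.80 × 129.51 (sell USD at bid) = JPY 766,403,503
JPY 766,403,503 ÷ 145.84 (buy EUR at ask) = EUR 5,255,098.07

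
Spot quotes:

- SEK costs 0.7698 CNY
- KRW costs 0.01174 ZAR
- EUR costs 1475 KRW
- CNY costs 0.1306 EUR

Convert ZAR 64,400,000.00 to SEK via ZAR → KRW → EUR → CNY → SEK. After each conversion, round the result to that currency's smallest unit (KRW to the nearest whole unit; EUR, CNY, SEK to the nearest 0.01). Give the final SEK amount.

SEK 36,991,732.01

ZAR 64,400,000.00 ÷ 0.01174 = KRW 5,485,519,591
KRW 5,485,519,591 ÷ 1475 = EUR 3,718,996.33
EUR 3,718,996.33 ÷ 0.1306 = CNY 28,476,235.30
CNY 28,476,235.30 ÷ 0.7698 = SEK 36,991,732.01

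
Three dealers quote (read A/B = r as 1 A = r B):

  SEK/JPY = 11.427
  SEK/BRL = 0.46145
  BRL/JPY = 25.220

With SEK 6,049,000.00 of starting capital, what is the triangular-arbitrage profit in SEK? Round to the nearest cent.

Profit: SEK 111,572.74

Profitable loop is SEK → BRL → JPY → SEK:
SEK 6,049,000.00 × 0.46145 = BRL 2,791,311.05
BRL 2,791,311.05 × 25.220 = JPY 70,396,865
JPY 70,396,865 ÷ 11.427 = SEK 6,160,572.74
Profit = SEK 6,160,572.74 − SEK 6,049,000.00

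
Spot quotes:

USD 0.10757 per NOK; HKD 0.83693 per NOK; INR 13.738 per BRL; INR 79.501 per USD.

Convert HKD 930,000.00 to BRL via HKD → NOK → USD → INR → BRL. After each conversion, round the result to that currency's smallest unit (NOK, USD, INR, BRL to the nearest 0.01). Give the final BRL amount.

HKD 930,000.00 ÷ 0.83693 = NOK 1,111,204.04
NOK 1,111,204.04 × 0.10757 = USD 119,532.22
USD 119,532.22 × 79.501 = INR 9,502,931.02
INR 9,502,931.02 ÷ 13.738 = BRL 691,725.94

BRL 691,725.94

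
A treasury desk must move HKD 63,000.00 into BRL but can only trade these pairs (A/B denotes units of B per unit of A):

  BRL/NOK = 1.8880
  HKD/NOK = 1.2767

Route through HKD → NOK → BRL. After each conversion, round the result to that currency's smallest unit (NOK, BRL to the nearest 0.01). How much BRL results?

BRL 42,601.75

HKD 63,000.00 × 1.2767 = NOK 80,432.10
NOK 80,432.10 ÷ 1.8880 = BRL 42,601.75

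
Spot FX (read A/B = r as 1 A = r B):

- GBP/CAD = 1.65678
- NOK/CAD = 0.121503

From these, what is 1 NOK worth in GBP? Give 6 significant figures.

NOK/GBP = 0.0733368

1 NOK × 0.121503 = 0.121503 CAD
0.121503 CAD ÷ 1.65678 = 0.0733368 GBP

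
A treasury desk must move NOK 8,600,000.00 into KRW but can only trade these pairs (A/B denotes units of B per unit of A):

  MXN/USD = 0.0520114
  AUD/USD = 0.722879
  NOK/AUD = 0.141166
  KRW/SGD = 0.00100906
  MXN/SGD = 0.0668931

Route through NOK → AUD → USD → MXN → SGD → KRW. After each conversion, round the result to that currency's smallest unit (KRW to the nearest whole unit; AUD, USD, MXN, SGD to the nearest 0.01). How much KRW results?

KRW 1,118,561,731

NOK 8,600,000.00 × 0.141166 = AUD 1,214,027.60
AUD 1,214,027.60 × 0.722879 = USD 877,595.06
USD 877,595.06 ÷ 0.0520114 = MXN 16,873,128.97
MXN 16,873,128.97 × 0.0668931 = SGD 1,128,695.90
SGD 1,128,695.90 ÷ 0.00100906 = KRW 1,118,561,731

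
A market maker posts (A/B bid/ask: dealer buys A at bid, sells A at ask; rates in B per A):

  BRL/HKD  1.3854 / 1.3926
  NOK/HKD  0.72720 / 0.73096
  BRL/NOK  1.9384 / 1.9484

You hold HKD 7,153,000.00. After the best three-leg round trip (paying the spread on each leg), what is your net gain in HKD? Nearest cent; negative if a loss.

Net profit: HKD 87,342.41

Best loop HKD → BRL → NOK → HKD:
HKD 7,153,000.00 ÷ 1.3926 (buy BRL at ask) = BRL 5,136,435.44
BRL 5,136,435.44 × 1.9384 (sell BRL at bid) = NOK 9,956,466.47
NOK 9,956,466.47 × 0.72720 (sell NOK at bid) = HKD 7,240,342.41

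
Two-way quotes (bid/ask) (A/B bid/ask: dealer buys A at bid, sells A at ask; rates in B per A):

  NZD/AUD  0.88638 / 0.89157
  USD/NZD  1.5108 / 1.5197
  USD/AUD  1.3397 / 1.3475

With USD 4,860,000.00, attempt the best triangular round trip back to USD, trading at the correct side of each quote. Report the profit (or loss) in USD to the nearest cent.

Best loop USD → NZD → AUD → USD:
USD 4,860,000.00 × 1.5108 (sell USD at bid) = NZD 7,342,488.00
NZD 7,342,488.00 × 0.88638 (sell NZD at bid) = AUD 6,508,234.51
AUD 6,508,234.51 ÷ 1.3475 (buy USD at ask) = USD 4,829,858.64

Net result: USD -30,141.36 (no profitable arbitrage after spreads)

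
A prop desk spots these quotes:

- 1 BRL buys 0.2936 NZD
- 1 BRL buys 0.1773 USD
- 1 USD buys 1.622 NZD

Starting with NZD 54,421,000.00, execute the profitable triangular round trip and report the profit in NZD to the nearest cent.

Profit: NZD 1,139,095.50

Profitable loop is NZD → USD → BRL → NZD:
NZD 54,421,000.00 ÷ 1.622 = USD 33,551,787.92
USD 33,551,787.92 ÷ 0.1773 = BRL 189,237,382.49
BRL 189,237,382.49 × 0.2936 = NZD 55,560,095.50
Profit = NZD 55,560,095.50 − NZD 54,421,000.00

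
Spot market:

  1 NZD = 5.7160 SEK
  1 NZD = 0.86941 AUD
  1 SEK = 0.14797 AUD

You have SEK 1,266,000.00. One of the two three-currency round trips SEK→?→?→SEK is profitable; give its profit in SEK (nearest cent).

Profit: SEK 35,344.99

Profitable loop is SEK → NZD → AUD → SEK:
SEK 1,266,000.00 ÷ 5.7160 = NZD 221,483.55
NZD 221,483.55 × 0.86941 = AUD 192,560.02
AUD 192,560.02 ÷ 0.14797 = SEK 1,301,344.99
Profit = SEK 1,301,344.99 − SEK 1,266,000.00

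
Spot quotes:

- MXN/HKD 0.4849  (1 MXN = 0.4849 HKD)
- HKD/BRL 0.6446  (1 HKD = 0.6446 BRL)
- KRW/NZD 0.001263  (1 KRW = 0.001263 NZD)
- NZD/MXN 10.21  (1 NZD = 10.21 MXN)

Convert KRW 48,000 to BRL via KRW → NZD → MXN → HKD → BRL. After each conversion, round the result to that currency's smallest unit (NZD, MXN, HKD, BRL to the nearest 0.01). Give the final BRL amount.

KRW 48,000 × 0.001263 = NZD 60.62
NZD 60.62 × 10.21 = MXN 618.93
MXN 618.93 × 0.4849 = HKD 300.12
HKD 300.12 × 0.6446 = BRL 193.46

BRL 193.46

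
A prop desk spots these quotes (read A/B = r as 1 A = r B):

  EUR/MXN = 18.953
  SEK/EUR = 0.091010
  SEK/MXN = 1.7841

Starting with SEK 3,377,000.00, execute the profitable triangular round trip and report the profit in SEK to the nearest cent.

Profit: SEK 115,876.07

Profitable loop is SEK → MXN → EUR → SEK:
SEK 3,377,000.00 × 1.7841 = MXN 6,024,905.70
MXN 6,024,905.70 ÷ 18.953 = EUR 317,886.65
EUR 317,886.65 ÷ 0.091010 = SEK 3,492,876.07
Profit = SEK 3,492,876.07 − SEK 3,377,000.00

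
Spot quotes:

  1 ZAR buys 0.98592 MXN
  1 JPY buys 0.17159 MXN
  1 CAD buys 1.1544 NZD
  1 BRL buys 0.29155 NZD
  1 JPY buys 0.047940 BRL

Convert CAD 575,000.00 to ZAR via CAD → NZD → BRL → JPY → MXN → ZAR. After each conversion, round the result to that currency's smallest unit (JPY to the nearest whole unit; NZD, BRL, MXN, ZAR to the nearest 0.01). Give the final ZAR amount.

ZAR 8,265,390.68

CAD 575,000.00 × 1.1544 = NZD 663,780.00
NZD 663,780.00 ÷ 0.29155 = BRL 2,276,727.83
BRL 2,276,727.83 ÷ 0.047940 = JPY 47,491,194
JPY 47,491,194 × 0.17159 = MXN 8,149,013.98
MXN 8,149,013.98 ÷ 0.98592 = ZAR 8,265,390.68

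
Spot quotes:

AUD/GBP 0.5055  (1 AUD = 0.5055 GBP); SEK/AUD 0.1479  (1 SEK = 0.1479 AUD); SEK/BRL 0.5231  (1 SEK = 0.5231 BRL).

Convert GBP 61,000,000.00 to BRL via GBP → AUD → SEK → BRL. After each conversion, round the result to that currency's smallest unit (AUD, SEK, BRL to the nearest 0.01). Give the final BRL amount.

GBP 61,000,000.00 ÷ 0.5055 = AUD 120,672,601.38
AUD 120,672,601.38 ÷ 0.1479 = SEK 815,906,703.04
SEK 815,906,703.04 × 0.5231 = BRL 426,800,796.36

BRL 426,800,796.36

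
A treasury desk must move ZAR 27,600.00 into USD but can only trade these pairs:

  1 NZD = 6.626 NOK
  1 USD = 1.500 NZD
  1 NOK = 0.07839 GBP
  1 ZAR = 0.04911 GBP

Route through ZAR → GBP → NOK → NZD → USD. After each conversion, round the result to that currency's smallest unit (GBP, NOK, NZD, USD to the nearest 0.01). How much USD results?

ZAR 27,600.00 × 0.04911 = GBP 1,355.44
GBP 1,355.44 ÷ 0.07839 = NOK 17,290.98
NOK 17,290.98 ÷ 6.626 = NZD 2,609.57
NZD 2,609.57 ÷ 1.500 = USD 1,739.71

USD 1,739.71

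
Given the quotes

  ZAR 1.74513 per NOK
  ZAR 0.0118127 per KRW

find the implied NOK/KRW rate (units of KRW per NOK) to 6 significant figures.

NOK/KRW = 147.733

1 NOK × 1.74513 = 1.74513 ZAR
1.74513 ZAR ÷ 0.0118127 = 147.733 KRW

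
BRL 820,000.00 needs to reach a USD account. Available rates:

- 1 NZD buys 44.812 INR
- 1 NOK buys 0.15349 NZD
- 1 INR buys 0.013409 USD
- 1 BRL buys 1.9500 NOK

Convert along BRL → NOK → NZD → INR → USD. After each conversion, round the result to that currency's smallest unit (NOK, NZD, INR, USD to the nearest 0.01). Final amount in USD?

USD 147,475.29

BRL 820,000.00 × 1.9500 = NOK 1,599,000.00
NOK 1,599,000.00 × 0.15349 = NZD 245,430.51
NZD 245,430.51 × 44.812 = INR 10,998,232.01
INR 10,998,232.01 × 0.013409 = USD 147,475.29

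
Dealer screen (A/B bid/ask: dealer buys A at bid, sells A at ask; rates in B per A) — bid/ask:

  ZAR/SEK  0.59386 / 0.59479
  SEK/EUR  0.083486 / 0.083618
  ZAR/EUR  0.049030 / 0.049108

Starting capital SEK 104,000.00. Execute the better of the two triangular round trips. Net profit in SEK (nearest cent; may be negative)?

Net profit: SEK 997.47

Best loop SEK → EUR → ZAR → SEK:
SEK 104,000.00 × 0.083486 (sell SEK at bid) = EUR 8,682.54
EUR 8,682.54 ÷ 0.049108 (buy ZAR at ask) = ZAR 176,805.08
ZAR 176,805.08 × 0.59386 (sell ZAR at bid) = SEK 104,997.47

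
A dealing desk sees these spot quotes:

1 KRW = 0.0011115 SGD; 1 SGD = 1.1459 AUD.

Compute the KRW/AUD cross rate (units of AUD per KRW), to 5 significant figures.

1 KRW × 0.0011115 = 0.0011115 SGD
0.0011115 SGD × 1.1459 = 0.00127367 AUD

KRW/AUD = 0.0012737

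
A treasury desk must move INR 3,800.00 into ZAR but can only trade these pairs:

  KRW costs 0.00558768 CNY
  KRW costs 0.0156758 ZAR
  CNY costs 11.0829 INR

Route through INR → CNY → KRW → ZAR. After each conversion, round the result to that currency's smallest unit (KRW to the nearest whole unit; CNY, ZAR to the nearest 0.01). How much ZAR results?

INR 3,800.00 ÷ 11.0829 = CNY 342.87
CNY 342.87 ÷ 0.00558768 = KRW 61,362
KRW 61,362 × 0.0156758 = ZAR 961.90

ZAR 961.90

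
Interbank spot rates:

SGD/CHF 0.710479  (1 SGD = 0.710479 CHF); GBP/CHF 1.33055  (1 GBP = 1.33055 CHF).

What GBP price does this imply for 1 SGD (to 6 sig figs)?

SGD/GBP = 0.533974

1 SGD × 0.710479 = 0.710479 CHF
0.710479 CHF ÷ 1.33055 = 0.533974 GBP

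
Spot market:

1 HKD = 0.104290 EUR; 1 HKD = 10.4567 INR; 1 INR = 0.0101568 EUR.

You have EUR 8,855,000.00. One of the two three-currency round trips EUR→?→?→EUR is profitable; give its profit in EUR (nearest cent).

Profit: EUR 162,734.55

Profitable loop is EUR → HKD → INR → EUR:
EUR 8,855,000.00 ÷ 0.104290 = HKD 84,907,469.56
HKD 84,907,469.56 × 10.4567 = INR 887,851,936.91
INR 887,851,936.91 × 0.0101568 = EUR 9,017,734.55
Profit = EUR 9,017,734.55 − EUR 8,855,000.00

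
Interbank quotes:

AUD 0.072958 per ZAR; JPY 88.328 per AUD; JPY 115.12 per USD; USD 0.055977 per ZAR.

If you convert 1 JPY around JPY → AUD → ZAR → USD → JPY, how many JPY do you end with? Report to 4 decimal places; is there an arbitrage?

1.0000 (no arbitrage)

Around JPY → AUD → ZAR → USD → JPY: 1 ÷ 88.328 ÷ 0.072958 × 0.055977 × 115.12 = 0.999975
Product ≈ 1 (deviation 0.003%, within rounding noise).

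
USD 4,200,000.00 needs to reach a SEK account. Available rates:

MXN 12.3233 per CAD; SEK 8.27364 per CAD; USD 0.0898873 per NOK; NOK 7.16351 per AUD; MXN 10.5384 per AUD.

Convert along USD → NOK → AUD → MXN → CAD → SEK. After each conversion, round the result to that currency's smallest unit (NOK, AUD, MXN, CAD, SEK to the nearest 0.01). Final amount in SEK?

SEK 46,149,750.93

USD 4,200,000.00 ÷ 0.0898873 = NOK 46,725,176.97
NOK 46,725,176.97 ÷ 7.16351 = AUD 6,522,665.14
AUD 6,522,665.14 × 10.5384 = MXN 68,738,454.31
MXN 68,738,454.31 ÷ 12.3233 = CAD 5,577,925.91
CAD 5,577,925.91 × 8.27364 = SEK 46,149,750.93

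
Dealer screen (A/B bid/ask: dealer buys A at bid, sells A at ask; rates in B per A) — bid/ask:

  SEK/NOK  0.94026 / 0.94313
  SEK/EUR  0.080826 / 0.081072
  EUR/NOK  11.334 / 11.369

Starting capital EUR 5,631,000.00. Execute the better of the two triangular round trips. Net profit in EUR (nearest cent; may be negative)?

Best loop EUR → SEK → NOK → EUR:
EUR 5,631,000.00 ÷ 0.081072 (buy SEK at ask) = SEK 69,456,779.16
SEK 69,456,779.16 × 0.94026 (sell SEK at bid) = NOK 65,307,431.17
NOK 65,307,431.17 ÷ 11.369 (buy EUR at ask) = EUR 5,744,342.61

Net profit: EUR 113,342.61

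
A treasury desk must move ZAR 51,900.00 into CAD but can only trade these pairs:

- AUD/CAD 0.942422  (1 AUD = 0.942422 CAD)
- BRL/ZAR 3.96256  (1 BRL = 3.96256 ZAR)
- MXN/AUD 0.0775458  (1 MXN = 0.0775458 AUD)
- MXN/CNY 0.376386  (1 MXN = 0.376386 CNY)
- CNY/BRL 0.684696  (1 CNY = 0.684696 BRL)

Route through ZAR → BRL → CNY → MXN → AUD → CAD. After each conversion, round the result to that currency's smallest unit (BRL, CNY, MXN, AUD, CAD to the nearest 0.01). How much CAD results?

ZAR 51,900.00 ÷ 3.96256 = BRL 13,097.59
BRL 13,097.59 ÷ 0.684696 = CNY 19,129.06
CNY 19,129.06 ÷ 0.376386 = MXN 50,822.98
MXN 50,822.98 × 0.0775458 = AUD 3,941.11
AUD 3,941.11 × 0.942422 = CAD 3,714.19

CAD 3,714.19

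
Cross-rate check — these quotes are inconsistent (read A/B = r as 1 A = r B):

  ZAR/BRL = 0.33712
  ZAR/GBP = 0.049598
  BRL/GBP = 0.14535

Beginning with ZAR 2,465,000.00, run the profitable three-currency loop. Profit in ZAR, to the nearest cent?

Profit: ZAR 30,063.10

Profitable loop is ZAR → GBP → BRL → ZAR:
ZAR 2,465,000.00 × 0.049598 = GBP 122,259.07
GBP 122,259.07 ÷ 0.14535 = BRL 841,135.67
BRL 841,135.67 ÷ 0.33712 = ZAR 2,495,063.10
Profit = ZAR 2,495,063.10 − ZAR 2,465,000.00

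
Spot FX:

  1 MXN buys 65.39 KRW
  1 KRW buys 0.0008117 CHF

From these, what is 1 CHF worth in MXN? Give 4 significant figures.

1 CHF ÷ 0.0008117 = 1231.98 KRW
1231.98 KRW ÷ 65.39 = 18.8405 MXN

CHF/MXN = 18.84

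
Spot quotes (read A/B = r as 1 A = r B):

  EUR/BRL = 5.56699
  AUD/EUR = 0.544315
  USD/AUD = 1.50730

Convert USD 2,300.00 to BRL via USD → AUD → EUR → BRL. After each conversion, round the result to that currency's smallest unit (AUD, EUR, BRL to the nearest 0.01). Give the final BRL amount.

USD 2,300.00 × 1.50730 = AUD 3,466.79
AUD 3,466.79 × 0.544315 = EUR 1,887.03
EUR 1,887.03 × 5.56699 = BRL 10,505.08

BRL 10,505.08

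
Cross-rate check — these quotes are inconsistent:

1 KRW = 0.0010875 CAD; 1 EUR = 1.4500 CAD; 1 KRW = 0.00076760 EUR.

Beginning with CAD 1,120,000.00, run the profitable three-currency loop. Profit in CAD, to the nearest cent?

Profit: CAD 26,282.67

Profitable loop is CAD → KRW → EUR → CAD:
CAD 1,120,000.00 ÷ 0.0010875 = KRW 1,029,885,057
KRW 1,029,885,057 × 0.00076760 = EUR 790,539.77
EUR 790,539.77 × 1.4500 = CAD 1,146,282.67
Profit = CAD 1,146,282.67 − CAD 1,120,000.00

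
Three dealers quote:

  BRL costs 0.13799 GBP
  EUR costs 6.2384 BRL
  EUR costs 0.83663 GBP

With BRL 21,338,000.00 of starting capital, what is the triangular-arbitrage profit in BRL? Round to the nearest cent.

Profitable loop is BRL → GBP → EUR → BRL:
BRL 21,338,000.00 × 0.13799 = GBP 2,944,430.62
GBP 2,944,430.62 ÷ 0.83663 = EUR 3,519,394.02
EUR 3,519,394.02 × 6.2384 = BRL 21,955,387.66
Profit = BRL 21,955,387.66 − BRL 21,338,000.00

Profit: BRL 617,387.66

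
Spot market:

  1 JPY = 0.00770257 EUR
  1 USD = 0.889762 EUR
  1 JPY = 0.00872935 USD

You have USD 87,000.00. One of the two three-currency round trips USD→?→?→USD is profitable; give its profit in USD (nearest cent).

Profit: USD 728.23

Profitable loop is USD → EUR → JPY → USD:
USD 87,000.00 × 0.889762 = EUR 77,409.29
EUR 77,409.29 ÷ 0.00770257 = JPY 10,049,801
JPY 10,049,801 × 0.00872935 = USD 87,728.23
Profit = USD 87,728.23 − USD 87,000.00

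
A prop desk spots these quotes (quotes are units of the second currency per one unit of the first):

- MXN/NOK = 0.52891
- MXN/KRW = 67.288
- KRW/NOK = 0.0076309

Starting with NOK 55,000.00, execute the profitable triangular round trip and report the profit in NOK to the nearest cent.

Profitable loop is NOK → KRW → MXN → NOK:
NOK 55,000.00 ÷ 0.0076309 = KRW 7,207,538
KRW 7,207,538 ÷ 67.288 = MXN 107,114.76
MXN 107,114.76 × 0.52891 = NOK 56,654.07
Profit = NOK 56,654.07 − NOK 55,000.00

Profit: NOK 1,654.07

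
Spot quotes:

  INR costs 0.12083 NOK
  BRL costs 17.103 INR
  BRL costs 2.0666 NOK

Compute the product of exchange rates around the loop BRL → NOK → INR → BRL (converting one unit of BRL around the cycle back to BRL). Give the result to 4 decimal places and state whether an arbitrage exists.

1.0000 (no arbitrage)

Around BRL → NOK → INR → BRL: 1 × 2.0666 ÷ 0.12083 ÷ 17.103 = 1.000022
Product ≈ 1 (deviation 0.002%, within rounding noise).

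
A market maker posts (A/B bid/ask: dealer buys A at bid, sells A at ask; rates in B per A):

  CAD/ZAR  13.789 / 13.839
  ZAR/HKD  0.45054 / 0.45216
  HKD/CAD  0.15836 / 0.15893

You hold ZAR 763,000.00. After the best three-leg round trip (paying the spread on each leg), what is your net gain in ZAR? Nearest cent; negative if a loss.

Best loop ZAR → CAD → HKD → ZAR:
ZAR 763,000.00 ÷ 13.839 (buy CAD at ask) = CAD 55,134.04
CAD 55,134.04 ÷ 0.15893 (buy HKD at ask) = HKD 346,907.70
HKD 346,907.70 ÷ 0.45216 (buy ZAR at ask) = ZAR 767,223.34

Net profit: ZAR 4,223.34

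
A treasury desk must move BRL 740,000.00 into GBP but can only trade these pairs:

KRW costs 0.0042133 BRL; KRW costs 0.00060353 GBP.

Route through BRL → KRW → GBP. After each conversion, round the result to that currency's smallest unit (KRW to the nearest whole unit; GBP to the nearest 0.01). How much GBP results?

GBP 106,000.57

BRL 740,000.00 ÷ 0.0042133 = KRW 175,634,301
KRW 175,634,301 × 0.00060353 = GBP 106,000.57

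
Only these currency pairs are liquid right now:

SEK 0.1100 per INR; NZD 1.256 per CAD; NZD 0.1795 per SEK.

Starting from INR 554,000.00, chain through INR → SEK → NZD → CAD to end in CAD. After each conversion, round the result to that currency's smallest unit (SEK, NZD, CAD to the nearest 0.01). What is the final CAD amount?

INR 554,000.00 × 0.1100 = SEK 60,940.00
SEK 60,940.00 × 0.1795 = NZD 10,938.73
NZD 10,938.73 ÷ 1.256 = CAD 8,709.18

CAD 8,709.18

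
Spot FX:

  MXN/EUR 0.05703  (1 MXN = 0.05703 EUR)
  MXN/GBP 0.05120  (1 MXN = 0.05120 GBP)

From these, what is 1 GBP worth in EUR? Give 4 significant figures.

GBP/EUR = 1.114

1 GBP ÷ 0.05120 = 19.5312 MXN
19.5312 MXN × 0.05703 = 1.11387 EUR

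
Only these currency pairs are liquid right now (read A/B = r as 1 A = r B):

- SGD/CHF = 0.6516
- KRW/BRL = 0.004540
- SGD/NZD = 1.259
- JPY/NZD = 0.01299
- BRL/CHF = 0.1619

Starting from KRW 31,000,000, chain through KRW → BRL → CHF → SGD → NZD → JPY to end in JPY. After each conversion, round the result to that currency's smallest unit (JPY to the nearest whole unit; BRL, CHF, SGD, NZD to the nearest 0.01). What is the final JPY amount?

KRW 31,000,000 × 0.004540 = BRL 140,740.00
BRL 140,740.00 × 0.1619 = CHF 22,785.81
CHF 22,785.81 ÷ 0.6516 = SGD 34,969.01
SGD 34,969.01 × 1.259 = NZD 44,025.98
NZD 44,025.98 ÷ 0.01299 = JPY 3,389,221

JPY 3,389,221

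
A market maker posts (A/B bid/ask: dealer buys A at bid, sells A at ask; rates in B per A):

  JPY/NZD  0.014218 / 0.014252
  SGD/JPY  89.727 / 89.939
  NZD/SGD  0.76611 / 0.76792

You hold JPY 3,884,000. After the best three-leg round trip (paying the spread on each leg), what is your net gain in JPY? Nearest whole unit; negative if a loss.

Best loop JPY → SGD → NZD → JPY:
JPY 3,884,000 ÷ 89.939 (buy SGD at ask) = SGD 43,184.83
SGD 43,184.83 ÷ 0.76792 (buy NZD at ask) = NZD 56,236.10
NZD 56,236.10 ÷ 0.014252 (buy JPY at ask) = JPY 3,945,839

Net profit: JPY 61,839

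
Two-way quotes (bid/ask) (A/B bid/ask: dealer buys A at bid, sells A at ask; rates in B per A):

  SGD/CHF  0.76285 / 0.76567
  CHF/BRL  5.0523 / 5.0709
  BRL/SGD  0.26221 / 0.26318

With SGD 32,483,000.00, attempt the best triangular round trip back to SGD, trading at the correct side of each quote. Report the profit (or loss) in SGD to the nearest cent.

Net profit: SGD 344,186.60

Best loop SGD → CHF → BRL → SGD:
SGD 32,483,000.00 × 0.76285 (sell SGD at bid) = CHF 24,779,656.55
CHF 24,779,656.55 × 5.0523 (sell CHF at bid) = BRL 125,194,258.79
BRL 125,194,258.79 × 0.26221 (sell BRL at bid) = SGD 32,827,186.60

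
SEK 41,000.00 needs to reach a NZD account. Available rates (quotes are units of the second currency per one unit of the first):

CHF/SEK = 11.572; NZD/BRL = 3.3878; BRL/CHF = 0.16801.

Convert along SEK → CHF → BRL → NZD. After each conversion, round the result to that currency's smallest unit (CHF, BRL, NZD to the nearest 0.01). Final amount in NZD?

NZD 6,224.75

SEK 41,000.00 ÷ 11.572 = CHF 3,543.03
CHF 3,543.03 ÷ 0.16801 = BRL 21,088.21
BRL 21,088.21 ÷ 3.3878 = NZD 6,224.75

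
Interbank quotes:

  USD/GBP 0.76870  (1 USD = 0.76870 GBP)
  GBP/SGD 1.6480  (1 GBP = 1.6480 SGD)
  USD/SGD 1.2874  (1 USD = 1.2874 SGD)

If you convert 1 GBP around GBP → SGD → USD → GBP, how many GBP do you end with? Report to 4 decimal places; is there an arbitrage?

0.9840 (arbitrage exists)

Around GBP → SGD → USD → GBP: 1 × 1.6480 ÷ 1.2874 × 0.76870 = 0.984012
Product < 1; profitable direction is GBP → USD → SGD → GBP.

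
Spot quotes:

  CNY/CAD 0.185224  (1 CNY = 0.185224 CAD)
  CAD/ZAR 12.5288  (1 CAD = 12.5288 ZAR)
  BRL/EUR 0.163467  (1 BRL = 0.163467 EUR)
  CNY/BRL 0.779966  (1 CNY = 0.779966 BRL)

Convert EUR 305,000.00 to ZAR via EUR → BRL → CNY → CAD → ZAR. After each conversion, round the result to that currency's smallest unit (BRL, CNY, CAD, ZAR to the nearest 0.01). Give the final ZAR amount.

ZAR 5,551,378.10

EUR 305,000.00 ÷ 0.163467 = BRL 1,865,820.01
BRL 1,865,820.01 ÷ 0.779966 = CNY 2,392,181.21
CNY 2,392,181.21 × 0.185224 = CAD 443,089.37
CAD 443,089.37 × 12.5288 = ZAR 5,551,378.10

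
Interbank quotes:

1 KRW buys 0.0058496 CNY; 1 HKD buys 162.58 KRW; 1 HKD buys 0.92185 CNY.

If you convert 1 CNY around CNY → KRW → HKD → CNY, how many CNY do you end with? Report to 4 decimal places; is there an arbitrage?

0.9693 (arbitrage exists)

Around CNY → KRW → HKD → CNY: 1 ÷ 0.0058496 ÷ 162.58 × 0.92185 = 0.969320
Product < 1; profitable direction is CNY → HKD → KRW → CNY.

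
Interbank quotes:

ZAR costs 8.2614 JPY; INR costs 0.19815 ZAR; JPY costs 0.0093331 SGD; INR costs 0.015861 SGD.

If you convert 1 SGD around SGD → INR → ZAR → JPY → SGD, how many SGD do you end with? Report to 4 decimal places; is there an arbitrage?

Around SGD → INR → ZAR → JPY → SGD: 1 ÷ 0.015861 × 0.19815 × 8.2614 × 0.0093331 = 0.963259
Product < 1; profitable direction is SGD → JPY → ZAR → INR → SGD.

0.9633 (arbitrage exists)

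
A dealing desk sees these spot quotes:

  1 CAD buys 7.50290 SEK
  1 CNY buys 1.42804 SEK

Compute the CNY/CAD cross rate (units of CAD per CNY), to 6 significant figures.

CNY/CAD = 0.190332

1 CNY × 1.42804 = 1.42804 SEK
1.42804 SEK ÷ 7.50290 = 0.190332 CAD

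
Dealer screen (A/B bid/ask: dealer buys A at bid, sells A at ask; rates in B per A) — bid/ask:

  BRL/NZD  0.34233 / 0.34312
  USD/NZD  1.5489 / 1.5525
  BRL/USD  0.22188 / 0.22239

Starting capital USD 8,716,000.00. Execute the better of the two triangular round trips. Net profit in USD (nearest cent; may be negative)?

Best loop USD → NZD → BRL → USD:
USD 8,716,000.00 × 1.5489 (sell USD at bid) = NZD 13,500,212.40
NZD 13,500,212.40 ÷ 0.34312 (buy BRL at ask) = BRL 39,345,454.65
BRL 39,345,454.65 × 0.22188 (sell BRL at bid) = USD 8,729,969.48

Net profit: USD 13,969.48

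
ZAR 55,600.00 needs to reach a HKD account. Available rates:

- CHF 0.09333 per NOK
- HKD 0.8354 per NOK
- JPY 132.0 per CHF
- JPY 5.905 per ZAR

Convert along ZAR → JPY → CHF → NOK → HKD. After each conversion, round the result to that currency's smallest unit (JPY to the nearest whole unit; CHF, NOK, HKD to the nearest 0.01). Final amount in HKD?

ZAR 55,600.00 × 5.905 = JPY 328,318
JPY 328,318 ÷ 132.0 = CHF 2,487.26
CHF 2,487.26 ÷ 0.09333 = NOK 26,650.17
NOK 26,650.17 × 0.8354 = HKD 22,263.55

HKD 22,263.55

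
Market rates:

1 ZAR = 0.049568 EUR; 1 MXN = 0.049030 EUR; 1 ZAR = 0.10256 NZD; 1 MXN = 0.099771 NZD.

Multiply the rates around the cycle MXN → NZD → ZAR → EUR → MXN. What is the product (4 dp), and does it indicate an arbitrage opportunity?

Around MXN → NZD → ZAR → EUR → MXN: 1 × 0.099771 ÷ 0.10256 × 0.049568 ÷ 0.049030 = 0.983481
Product < 1; profitable direction is MXN → EUR → ZAR → NZD → MXN.

0.9835 (arbitrage exists)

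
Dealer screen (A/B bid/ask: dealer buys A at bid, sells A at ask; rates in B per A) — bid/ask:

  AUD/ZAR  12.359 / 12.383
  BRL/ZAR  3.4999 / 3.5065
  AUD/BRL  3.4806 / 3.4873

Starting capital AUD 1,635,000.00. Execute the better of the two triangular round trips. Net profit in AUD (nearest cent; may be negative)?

Net profit: AUD 17,486.56

Best loop AUD → ZAR → BRL → AUD:
AUD 1,635,000.00 × 12.359 (sell AUD at bid) = ZAR 20,206,965.00
ZAR 20,206,965.00 ÷ 3.5065 (buy BRL at ask) = BRL 5,762,716.38
BRL 5,762,716.38 ÷ 3.4873 (buy AUD at ask) = AUD 1,652,486.56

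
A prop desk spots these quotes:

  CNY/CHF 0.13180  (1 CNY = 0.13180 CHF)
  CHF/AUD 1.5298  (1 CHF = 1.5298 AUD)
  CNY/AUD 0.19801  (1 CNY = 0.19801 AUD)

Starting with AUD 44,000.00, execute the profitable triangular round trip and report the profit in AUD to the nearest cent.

Profit: AUD 803.88

Profitable loop is AUD → CNY → CHF → AUD:
AUD 44,000.00 ÷ 0.19801 = CNY 222,211.00
CNY 222,211.00 × 0.13180 = CHF 29,287.41
CHF 29,287.41 × 1.5298 = AUD 44,803.88
Profit = AUD 44,803.88 − AUD 44,000.00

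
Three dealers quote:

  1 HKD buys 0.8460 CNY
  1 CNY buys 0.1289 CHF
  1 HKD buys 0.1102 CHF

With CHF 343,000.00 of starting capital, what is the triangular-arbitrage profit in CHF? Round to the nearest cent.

Profit: CHF 3,619.06

Profitable loop is CHF → CNY → HKD → CHF:
CHF 343,000.00 ÷ 0.1289 = CNY 2,660,977.50
CNY 2,660,977.50 ÷ 0.8460 = HKD 3,145,363.48
HKD 3,145,363.48 × 0.1102 = CHF 346,619.06
Profit = CHF 346,619.06 − CHF 343,000.00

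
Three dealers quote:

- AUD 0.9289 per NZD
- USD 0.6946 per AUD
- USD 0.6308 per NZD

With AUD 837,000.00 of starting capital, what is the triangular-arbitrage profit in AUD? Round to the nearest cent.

Profit: AUD 19,125.66

Profitable loop is AUD → USD → NZD → AUD:
AUD 837,000.00 × 0.6946 = USD 581,380.20
USD 581,380.20 ÷ 0.6308 = NZD 921,655.36
NZD 921,655.36 × 0.9289 = AUD 856,125.66
Profit = AUD 856,125.66 − AUD 837,000.00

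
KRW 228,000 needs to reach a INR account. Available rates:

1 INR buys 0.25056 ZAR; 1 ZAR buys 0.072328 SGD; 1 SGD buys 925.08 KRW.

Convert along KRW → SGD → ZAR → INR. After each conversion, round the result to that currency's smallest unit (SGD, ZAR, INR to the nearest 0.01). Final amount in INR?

KRW 228,000 ÷ 925.08 = SGD 246.47
SGD 246.47 ÷ 0.072328 = ZAR 3,407.67
ZAR 3,407.67 ÷ 0.25056 = INR 13,600.22

INR 13,600.22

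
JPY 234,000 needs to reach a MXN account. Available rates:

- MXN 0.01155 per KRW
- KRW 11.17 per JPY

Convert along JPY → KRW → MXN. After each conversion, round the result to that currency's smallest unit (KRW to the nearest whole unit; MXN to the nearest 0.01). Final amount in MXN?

MXN 30,189.16

JPY 234,000 × 11.17 = KRW 2,613,780
KRW 2,613,780 × 0.01155 = MXN 30,189.16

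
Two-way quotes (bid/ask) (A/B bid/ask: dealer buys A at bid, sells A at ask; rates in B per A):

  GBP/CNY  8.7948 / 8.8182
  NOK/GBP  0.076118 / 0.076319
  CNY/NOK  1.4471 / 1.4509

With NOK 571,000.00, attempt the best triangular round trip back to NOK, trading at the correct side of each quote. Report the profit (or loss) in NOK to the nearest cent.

Net profit: NOK 13,771.25

Best loop NOK → CNY → GBP → NOK:
NOK 571,000.00 ÷ 1.4509 (buy CNY at ask) = CNY 393,548.83
CNY 393,548.83 ÷ 8.8182 (buy GBP at ask) = GBP 44,629.16
GBP 44,629.16 ÷ 0.076319 (buy NOK at ask) = NOK 584,771.25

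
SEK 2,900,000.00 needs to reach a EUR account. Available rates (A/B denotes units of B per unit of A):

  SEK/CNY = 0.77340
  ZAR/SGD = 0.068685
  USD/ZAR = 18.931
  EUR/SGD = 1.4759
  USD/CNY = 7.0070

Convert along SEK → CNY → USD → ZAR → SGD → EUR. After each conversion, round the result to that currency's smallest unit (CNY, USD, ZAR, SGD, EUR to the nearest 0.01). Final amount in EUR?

SEK 2,900,000.00 × 0.77340 = CNY 2,242,860.00
CNY 2,242,860.00 ÷ 7.0070 = USD 320,088.48
USD 320,088.48 × 18.931 = ZAR 6,059,595.01
ZAR 6,059,595.01 × 0.068685 = SGD 416,203.28
SGD 416,203.28 ÷ 1.4759 = EUR 281,999.65

EUR 281,999.65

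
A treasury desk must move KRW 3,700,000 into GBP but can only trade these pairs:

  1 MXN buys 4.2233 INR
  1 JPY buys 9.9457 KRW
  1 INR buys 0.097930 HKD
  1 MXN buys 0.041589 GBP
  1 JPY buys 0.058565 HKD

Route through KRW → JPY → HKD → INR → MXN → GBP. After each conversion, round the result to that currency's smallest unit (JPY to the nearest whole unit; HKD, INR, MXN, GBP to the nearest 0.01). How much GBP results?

GBP 2,190.86

KRW 3,700,000 ÷ 9.9457 = JPY 372,020
JPY 372,020 × 0.058565 = HKD 21,787.35
HKD 21,787.35 ÷ 0.097930 = INR 222,478.81
INR 222,478.81 ÷ 4.2233 = MXN 52,678.90
MXN 52,678.90 × 0.041589 = GBP 2,190.86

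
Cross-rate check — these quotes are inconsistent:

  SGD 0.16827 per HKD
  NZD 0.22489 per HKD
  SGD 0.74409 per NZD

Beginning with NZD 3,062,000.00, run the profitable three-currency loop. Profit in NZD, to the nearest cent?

Profit: NZD 17,046.65

Profitable loop is NZD → HKD → SGD → NZD:
NZD 3,062,000.00 ÷ 0.22489 = HKD 13,615,545.38
HKD 13,615,545.38 × 0.16827 = SGD 2,291,087.82
SGD 2,291,087.82 ÷ 0.74409 = NZD 3,079,046.65
Profit = NZD 3,079,046.65 − NZD 3,062,000.00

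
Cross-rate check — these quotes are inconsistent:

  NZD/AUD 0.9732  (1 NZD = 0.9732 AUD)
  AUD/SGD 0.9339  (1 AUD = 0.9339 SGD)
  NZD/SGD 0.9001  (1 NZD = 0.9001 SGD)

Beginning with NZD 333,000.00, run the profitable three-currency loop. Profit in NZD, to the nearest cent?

Profit: NZD 3,245.09

Profitable loop is NZD → AUD → SGD → NZD:
NZD 333,000.00 × 0.9732 = AUD 324,075.60
AUD 324,075.60 × 0.9339 = SGD 302,654.20
SGD 302,654.20 ÷ 0.9001 = NZD 336,245.09
Profit = NZD 336,245.09 − NZD 333,000.00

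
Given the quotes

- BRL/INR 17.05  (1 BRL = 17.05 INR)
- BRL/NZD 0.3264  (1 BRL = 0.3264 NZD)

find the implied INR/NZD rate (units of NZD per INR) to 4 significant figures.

1 INR ÷ 17.05 = 0.058651 BRL
0.058651 BRL × 0.3264 = 0.0191437 NZD

INR/NZD = 0.01914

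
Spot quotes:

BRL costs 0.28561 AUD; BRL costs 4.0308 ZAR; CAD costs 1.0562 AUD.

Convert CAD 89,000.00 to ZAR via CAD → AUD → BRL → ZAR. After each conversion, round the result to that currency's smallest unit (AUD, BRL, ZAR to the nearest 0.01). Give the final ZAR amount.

ZAR 1,326,642.81

CAD 89,000.00 × 1.0562 = AUD 94,001.80
AUD 94,001.80 ÷ 0.28561 = BRL 329,126.43
BRL 329,126.43 × 4.0308 = ZAR 1,326,642.81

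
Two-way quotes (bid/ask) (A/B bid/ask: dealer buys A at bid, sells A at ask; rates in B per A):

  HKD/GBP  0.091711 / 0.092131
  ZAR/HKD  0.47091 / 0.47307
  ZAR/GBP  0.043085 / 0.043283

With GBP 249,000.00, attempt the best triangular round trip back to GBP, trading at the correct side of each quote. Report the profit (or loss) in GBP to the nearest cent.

Best loop GBP → ZAR → HKD → GBP:
GBP 249,000.00 ÷ 0.043283 (buy ZAR at ask) = ZAR 5,752,835.99
ZAR 5,752,835.99 × 0.47091 (sell ZAR at bid) = HKD 2,709,067.99
HKD 2,709,067.99 × 0.091711 (sell HKD at bid) = GBP 248,451.33

Net result: GBP -548.67 (no profitable arbitrage after spreads)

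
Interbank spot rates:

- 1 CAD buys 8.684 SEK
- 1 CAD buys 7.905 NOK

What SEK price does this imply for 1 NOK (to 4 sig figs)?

1 NOK ÷ 7.905 = 0.126502 CAD
0.126502 CAD × 8.684 = 1.09855 SEK

NOK/SEK = 1.099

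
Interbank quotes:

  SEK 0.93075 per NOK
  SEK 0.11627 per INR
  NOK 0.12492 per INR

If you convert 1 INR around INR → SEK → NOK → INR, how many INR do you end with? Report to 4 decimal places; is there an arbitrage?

1.0000 (no arbitrage)

Around INR → SEK → NOK → INR: 1 × 0.11627 ÷ 0.93075 ÷ 0.12492 = 1.000006
Product ≈ 1 (deviation 0.001%, within rounding noise).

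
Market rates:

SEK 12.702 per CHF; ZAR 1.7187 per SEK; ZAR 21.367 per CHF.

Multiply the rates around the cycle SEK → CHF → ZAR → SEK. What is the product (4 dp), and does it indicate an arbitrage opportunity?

0.9787 (arbitrage exists)

Around SEK → CHF → ZAR → SEK: 1 ÷ 12.702 × 21.367 ÷ 1.7187 = 0.978749
Product < 1; profitable direction is SEK → ZAR → CHF → SEK.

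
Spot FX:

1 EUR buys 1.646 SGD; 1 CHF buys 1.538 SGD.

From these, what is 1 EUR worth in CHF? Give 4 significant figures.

1 EUR × 1.646 = 1.646 SGD
1.646 SGD ÷ 1.538 = 1.07022 CHF

EUR/CHF = 1.070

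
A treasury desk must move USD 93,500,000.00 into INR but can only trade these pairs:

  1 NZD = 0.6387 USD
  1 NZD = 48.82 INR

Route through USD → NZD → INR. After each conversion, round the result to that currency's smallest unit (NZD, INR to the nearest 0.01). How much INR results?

USD 93,500,000.00 ÷ 0.6387 = NZD 146,391,106.94
NZD 146,391,106.94 × 48.82 = INR 7,146,813,840.81

INR 7,146,813,840.81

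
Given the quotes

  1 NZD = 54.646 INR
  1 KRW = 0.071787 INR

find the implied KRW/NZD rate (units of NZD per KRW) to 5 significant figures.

KRW/NZD = 0.0013137

1 KRW × 0.071787 = 0.071787 INR
0.071787 INR ÷ 54.646 = 0.00131367 NZD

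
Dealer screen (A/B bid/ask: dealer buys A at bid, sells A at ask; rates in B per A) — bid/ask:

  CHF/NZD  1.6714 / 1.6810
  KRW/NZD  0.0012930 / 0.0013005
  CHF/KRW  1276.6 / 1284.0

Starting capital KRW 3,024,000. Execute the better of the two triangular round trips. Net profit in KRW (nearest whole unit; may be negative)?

Net profit: KRW 2,821

Best loop KRW → CHF → NZD → KRW:
KRW 3,024,000 ÷ 1284.0 (buy CHF at ask) = CHF 2,355.14
CHF 2,355.14 × 1.6714 (sell CHF at bid) = NZD 3,936.38
NZD 3,936.38 ÷ 0.0013005 (buy KRW at ask) = KRW 3,026,821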